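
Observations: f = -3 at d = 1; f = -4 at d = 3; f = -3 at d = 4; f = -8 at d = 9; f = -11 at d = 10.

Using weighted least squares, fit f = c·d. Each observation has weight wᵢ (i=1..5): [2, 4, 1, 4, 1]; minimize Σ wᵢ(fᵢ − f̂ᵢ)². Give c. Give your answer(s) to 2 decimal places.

Normal-equation sums: Σwᵢ·d·d = 478.
Right-hand side: Σwᵢ·d·f = -464.
Normal equations: [[478]]·[c]ᵀ = [-464]ᵀ.
c = (-464)/478 = -0.970711.

c = -0.97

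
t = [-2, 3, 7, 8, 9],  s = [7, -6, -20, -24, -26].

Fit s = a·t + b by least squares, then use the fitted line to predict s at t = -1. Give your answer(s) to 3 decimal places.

ŝ = 4.712

Setting ∂/∂a … = 0 gives: 207·a + 25·b = -598;  25·a + 5·b = -69.
(Σt·t = 207, Σt = 25, Σ1 = 5, Σt·s = -598, Σs = -69.)
Eliminating b: 5·(row 1) − 25·(row 2) gives 410·a = 5·(-598) − 25·(-69) = -1265, so a = -253/82.
Then b = ((-69) − 25·(-253/82))/5 = 667/410.
At t = -1: ŝ = (-253/82)·(-1) + (667/410)·(1) = 966/205.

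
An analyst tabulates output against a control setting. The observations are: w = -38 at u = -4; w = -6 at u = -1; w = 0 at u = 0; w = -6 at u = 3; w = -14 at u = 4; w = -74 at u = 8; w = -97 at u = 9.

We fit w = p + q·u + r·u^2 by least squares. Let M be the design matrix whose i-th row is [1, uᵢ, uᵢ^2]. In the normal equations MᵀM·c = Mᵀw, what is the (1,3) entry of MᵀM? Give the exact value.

187

Row 1 ↔ basis 1, column 3 ↔ basis u^2, so (MᵀM)_{1,3} = Σᵢ u^2 = (1)·(16) + (1)·(1) + (1)·(0) + (1)·(9) + (1)·(16) + (1)·(64) + (1)·(81) = 187.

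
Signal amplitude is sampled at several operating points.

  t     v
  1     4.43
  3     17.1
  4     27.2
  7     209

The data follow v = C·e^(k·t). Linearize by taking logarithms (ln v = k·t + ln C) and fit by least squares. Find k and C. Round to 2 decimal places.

Let Y = ln v. Fitting Y = k·t + ln C by least squares:
Sums: Σt = 15.0000, Σ(t)² = 75.0000, Σln v = 12.9730, Σt·ln v = 60.6148.
Normal system: [[75.0000, 15.0000]; [15.0000, 4]]·[k, ln C]ᵀ = [60.6148, 12.9730]ᵀ.
Slope k = (n·Σt·ln v − Σt·Σln v)/(n·Σ(t)² − (Σt)²) = (4·60.6148 − 15.0000·12.9730)/75.0000 = 0.63819; ln C = (Σln v − k·Σt)/n = 0.85006, so C = exp(0.85006) = 2.33979.

k = 0.64, C = 2.34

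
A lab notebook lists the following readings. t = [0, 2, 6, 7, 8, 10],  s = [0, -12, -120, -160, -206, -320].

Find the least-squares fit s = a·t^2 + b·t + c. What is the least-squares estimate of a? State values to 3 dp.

a = -3.057

The normal equations are: 17809·a + 2079·b + 253·c = -57392;  2079·a + 253·b + 33·c = -6712;  253·a + 33·b + 6·c = -818.
Row-reducing yields a = -15803/5170, b = -1613/1034, c = 267/235.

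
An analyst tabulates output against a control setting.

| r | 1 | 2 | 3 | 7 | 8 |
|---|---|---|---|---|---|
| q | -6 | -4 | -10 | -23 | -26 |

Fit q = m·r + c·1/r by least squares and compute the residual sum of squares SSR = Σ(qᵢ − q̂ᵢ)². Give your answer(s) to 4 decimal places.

SSR = 11.7796

From the data, Σr·r = 127, Σr·1/r = 5, Σ1/r·1/r = 39433/28224.
And Σr·q = -413, Σ1/r·q = -1501/84.
Eliminating c: (39433/28224)·(row 1) − 5·(row 2) gives (4302391/28224)·m = (39433/28224)·(-413) − 5·(-1501/84) = -280901/576, so m = -13764149/4302391.
Then c = ((-1501/84) − 5·(-13764149/4302391))/(39433/28224) = -5768112/4302391.
Residuals: -102985/70531, 13202790/4302391, 191241/4302391, -1781934/4302391, -1027960/4302391; SSR = 50680382/4302391.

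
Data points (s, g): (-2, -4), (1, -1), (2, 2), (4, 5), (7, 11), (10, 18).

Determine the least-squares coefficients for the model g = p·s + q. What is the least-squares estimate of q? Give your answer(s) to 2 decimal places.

q = -1.68

Setting ∂/∂p … = 0 gives: 174·p + 22·q = 288;  22·p + 6·q = 31.
(Σs·s = 174, Σs = 22, Σ1 = 6, Σs·g = 288, Σg = 31.)
Determinant 174·6 − 22² = 560.
p = (288·6 − 22·31)/560 = 523/280; q = (174·31 − 22·288)/560 = -471/280.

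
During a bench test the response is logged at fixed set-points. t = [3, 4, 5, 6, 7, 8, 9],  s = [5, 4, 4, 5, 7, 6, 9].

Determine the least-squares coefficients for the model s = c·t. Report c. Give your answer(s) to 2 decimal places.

Normal-equation sums: Σt·t = 280.
Moment sums: Σt·s = 259.
Hence c = 259 / 280 ≈ 0.925.

c = 0.93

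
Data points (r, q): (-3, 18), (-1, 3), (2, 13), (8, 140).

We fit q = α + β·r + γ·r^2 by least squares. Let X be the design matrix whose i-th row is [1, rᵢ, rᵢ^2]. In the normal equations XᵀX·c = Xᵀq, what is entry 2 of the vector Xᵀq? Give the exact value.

1089

Entry 2 ↔ basis r, so (Xᵀq)_{2} = Σᵢ (r)·qᵢ = (-3)·(18) + (-1)·(3) + (2)·(13) + (8)·(140) = 1089.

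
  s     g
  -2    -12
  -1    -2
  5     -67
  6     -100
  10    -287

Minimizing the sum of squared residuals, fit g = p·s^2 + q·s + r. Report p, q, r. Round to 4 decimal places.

p = -2.9982, q = 1.0639, r = 2.1097

Compute the Gram sums: Σs^2·s^2 = 11938, Σs^2·s = 1332, Σs^2 = 166, Σs·s = 166, Σs = 18, Σ1 = 5.
Moment sums: Σs^2·g = -34025, Σs·g = -3779, Σg = -468.
So MᵀM·[p, q, r]ᵀ = Mᵀg: [[11938, 1332, 166]; [1332, 166, 18]; [166, 18, 5]]·[p, q, r]ᵀ = [-34025, -3779, -468]ᵀ.
Row-reducing yields p = -832361/277622, q = 295355/277622, r = 292844/138811.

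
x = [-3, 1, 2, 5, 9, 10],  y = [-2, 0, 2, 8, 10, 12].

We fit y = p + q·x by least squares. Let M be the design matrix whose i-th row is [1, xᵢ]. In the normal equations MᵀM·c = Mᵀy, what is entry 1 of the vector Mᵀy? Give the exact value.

Entry 1 ↔ basis 1, so (Mᵀy)_{1} = Σᵢ yᵢ = (1)·(-2) + (1)·(0) + (1)·(2) + (1)·(8) + (1)·(10) + (1)·(12) = 30.

30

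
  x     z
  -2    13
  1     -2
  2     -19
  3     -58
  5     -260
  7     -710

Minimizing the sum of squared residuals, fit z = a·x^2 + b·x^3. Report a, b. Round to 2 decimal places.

a = -0.41, b = -2.01

With design matrix A, AᵀA = [[3140, 20176]; [20176, 134132]] and Aᵀz = [-41838, -277854]ᵀ.
Eliminating b: 134132·(row 1) − 20176·(row 2) gives 14103504·a = 134132·(-41838) − 20176·(-277854) = -5832312, so a = -243013/587646.
Then b = ((-277854) − 20176·(-243013/587646))/134132 = -1180753/587646.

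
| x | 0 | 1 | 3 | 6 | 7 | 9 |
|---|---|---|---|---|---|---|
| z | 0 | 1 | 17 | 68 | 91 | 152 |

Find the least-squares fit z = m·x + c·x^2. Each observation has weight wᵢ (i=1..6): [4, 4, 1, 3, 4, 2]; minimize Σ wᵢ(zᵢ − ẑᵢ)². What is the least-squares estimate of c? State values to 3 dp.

From the data, Σwᵢ·x·x = 479, Σwᵢ·x·x^2 = 3509, Σwᵢ·x^2·x^2 = 26699.
Right-hand side: Σwᵢ·x·z = 6563, Σwᵢ·x^2·z = 49961.
So AᵀWA·[m, c]ᵀ = AᵀWz: [[479, 3509]; [3509, 26699]]·[m, c]ᵀ = [6563, 49961]ᵀ.
Determinant 479·26699 − 3509² = 475740.
m = (6563·26699 − 3509·49961)/475740 = -7301/39645; c = (479·49961 − 3509·6563)/475740 = 75146/39645.

c = 1.895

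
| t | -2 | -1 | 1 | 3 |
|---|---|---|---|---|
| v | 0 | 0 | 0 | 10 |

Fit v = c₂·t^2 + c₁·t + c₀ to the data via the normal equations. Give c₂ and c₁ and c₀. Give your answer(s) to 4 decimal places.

The normal equations are: 99·c₂ + 19·c₁ + 15·c₀ = 90;  19·c₂ + 15·c₁ + 1·c₀ = 30;  15·c₂ + 1·c₁ + 4·c₀ = 10.
(Σt^2·t^2 = 99, Σt^2·t = 19, Σt^2 = 15, Σt·t = 15, Σt = 1, Σ1 = 4, Σt^2·v = 90, Σt·v = 30, Σv = 10.)
Solving the 3×3 system (Gaussian elimination) gives c₂ = 355/398, c₁ = 375/398, c₀ = -215/199.

c₂ = 0.8920, c₁ = 0.9422, c₀ = -1.0804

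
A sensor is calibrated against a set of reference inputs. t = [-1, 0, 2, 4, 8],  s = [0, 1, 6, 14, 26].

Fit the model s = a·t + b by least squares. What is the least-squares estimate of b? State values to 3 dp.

The normal system MᵀM·[a, b]ᵀ = Mᵀs is [[85, 13]; [13, 5]]·[a, b]ᵀ = [276, 47]ᵀ.
Determinant 85·5 − 13² = 256.
a = (276·5 − 13·47)/256 = 769/256; b = (85·47 − 13·276)/256 = 407/256.

b = 1.590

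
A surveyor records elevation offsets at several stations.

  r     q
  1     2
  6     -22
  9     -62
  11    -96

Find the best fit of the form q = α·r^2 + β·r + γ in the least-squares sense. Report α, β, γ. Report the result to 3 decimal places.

α = -0.982, β = 1.928, γ = 1.170

XᵀX·[α, β, γ]ᵀ = Xᵀq reads: 22499·α + 2277·β + 239·γ = -17428;  2277·α + 239·β + 27·γ = -1744;  239·α + 27·β + 4·γ = -178.
(Σr^2·r^2 = 22499, Σr^2·r = 2277, Σr^2 = 239, Σr·r = 239, Σr = 27, Σ1 = 4, Σr^2·q = -17428, Σr·q = -1744, Σq = -178.)
Row-reducing yields α = -2539/2585, β = 997/517, γ = 3024/2585.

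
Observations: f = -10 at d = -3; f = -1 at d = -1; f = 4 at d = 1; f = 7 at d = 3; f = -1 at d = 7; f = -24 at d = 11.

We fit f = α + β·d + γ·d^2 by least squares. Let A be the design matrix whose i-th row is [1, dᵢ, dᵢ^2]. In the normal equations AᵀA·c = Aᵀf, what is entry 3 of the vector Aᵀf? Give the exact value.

-2977

Entry 3 ↔ basis d^2, so (Aᵀf)_{3} = Σᵢ (d^2)·fᵢ = (9)·(-10) + (1)·(-1) + (1)·(4) + (9)·(7) + (49)·(-1) + (121)·(-24) = -2977.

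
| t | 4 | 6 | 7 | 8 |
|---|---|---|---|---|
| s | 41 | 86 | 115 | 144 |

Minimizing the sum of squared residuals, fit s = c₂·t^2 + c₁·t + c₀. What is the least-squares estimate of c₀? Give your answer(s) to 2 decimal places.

With design matrix M, MᵀM = [[8049, 1135, 165]; [1135, 165, 25]; [165, 25, 4]] and Mᵀs = [18603, 2637, 386]ᵀ.
Solving the 3×3 system (Gaussian elimination) gives c₂ = 65/44, c₁ = 1791/220, c₀ = -337/22.

c₀ = -15.32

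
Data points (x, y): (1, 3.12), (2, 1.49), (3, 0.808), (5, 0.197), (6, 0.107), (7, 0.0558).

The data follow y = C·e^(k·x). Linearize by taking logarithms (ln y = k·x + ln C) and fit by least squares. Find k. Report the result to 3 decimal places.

k = -0.670

With ln yᵢ as the transformed response and xᵢ as the regressor:
Σx = 24.0000, Σ(x)² = 124.0000, Σln y = -5.4220, Σx·ln y = -40.4384.
Equations: 124.0000·k + 24.0000·ln C = -40.4384;  24.0000·k + 6·ln C = -5.4220.
Slope k = (n·Σx·ln y − Σx·Σln y)/(n·Σ(x)² − (Σx)²) = (6·-40.4384 − 24.0000·-5.4220)/168.0000 = -0.66965; ln C = (Σln y − k·Σx)/n = 1.77493.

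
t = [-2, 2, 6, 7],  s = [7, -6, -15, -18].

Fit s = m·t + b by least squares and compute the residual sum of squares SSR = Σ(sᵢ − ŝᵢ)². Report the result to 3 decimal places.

From the data, Σt·t = 93, Σt = 13, Σ1 = 4.
Moment sums: Σt·s = -242, Σs = -32.
So XᵀX·[m, b]ᵀ = Xᵀs: [[93, 13]; [13, 4]]·[m, b]ᵀ = [-242, -32]ᵀ.
det = 93·4 − 13² = 203.
m = ((-242)·4 − 13·(-32))/203 = -552/203; b = (93·(-32) − 13·(-242))/203 = 170/203.
Residuals: 21/29, -284/203, 97/203, 40/203; SSR = 558/203.

SSR = 2.749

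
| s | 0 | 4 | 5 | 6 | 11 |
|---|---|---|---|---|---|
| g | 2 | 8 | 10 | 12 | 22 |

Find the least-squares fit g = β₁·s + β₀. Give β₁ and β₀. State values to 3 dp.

β₁ = 1.834, β₀ = 1.261

Compute the Gram sums: Σs·s = 198, Σs = 26, Σ1 = 5.
Moment sums: Σs·g = 396, Σg = 54.
Normal equations: [[198, 26]; [26, 5]]·[β₁, β₀]ᵀ = [396, 54]ᵀ.
Determinant 198·5 − 26² = 314.
β₁ = (396·5 − 26·54)/314 = 288/157; β₀ = (198·54 − 26·396)/314 = 198/157.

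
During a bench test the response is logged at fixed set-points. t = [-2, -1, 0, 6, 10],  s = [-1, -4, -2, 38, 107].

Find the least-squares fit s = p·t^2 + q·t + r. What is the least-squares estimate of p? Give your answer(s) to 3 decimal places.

Setting ∂/∂p … = 0 gives: 11313·p + 1207·q + 141·r = 12060;  1207·p + 141·q + 13·r = 1304;  141·p + 13·q + 5·r = 138.
Inverting the 3×3 Gram matrix, [p, q, r]ᵀ = [101633/100291, 87525/100291, -325584/100291]ᵀ.

p = 1.013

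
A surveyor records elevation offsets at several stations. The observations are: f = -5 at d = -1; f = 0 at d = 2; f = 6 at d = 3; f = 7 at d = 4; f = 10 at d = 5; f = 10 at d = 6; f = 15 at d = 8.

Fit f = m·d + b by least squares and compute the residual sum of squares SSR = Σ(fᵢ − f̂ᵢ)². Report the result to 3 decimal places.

SSR = 10.169

Setting ∂/∂m … = 0 gives: 155·m + 27·b = 281;  27·m + 7·b = 43.
(Σd·d = 155, Σd = 27, Σ1 = 7, Σd·f = 281, Σf = 43.)
Eliminating b: 7·(row 1) − 27·(row 2) gives 356·m = 7·281 − 27·43 = 806, so m = 403/178.
Then b = (43 − 27·(403/178))/7 = -461/178.
Residuals: -13/89, -345/178, 160/89, 95/178, 113/89, -177/178, -93/178; SSR = 905/89.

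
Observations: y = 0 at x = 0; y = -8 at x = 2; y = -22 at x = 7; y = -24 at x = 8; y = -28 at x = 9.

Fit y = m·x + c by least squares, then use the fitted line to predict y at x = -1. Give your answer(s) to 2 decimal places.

Entries of AᵀA: Σx·x = 198, Σx = 26, Σ1 = 5.
And Σx·y = -614, Σy = -82.
AᵀA·[m, c]ᵀ = Aᵀy becomes [[198, 26]; [26, 5]]·[m, c]ᵀ = [-614, -82]ᵀ.
det = 198·5 − 26² = 314.
m = ((-614)·5 − 26·(-82))/314 = -469/157; c = (198·(-82) − 26·(-614))/314 = -136/157.
At x = -1: ŷ = (-469/157)·(-1) + (-136/157)·(1) = 333/157.

ŷ = 2.12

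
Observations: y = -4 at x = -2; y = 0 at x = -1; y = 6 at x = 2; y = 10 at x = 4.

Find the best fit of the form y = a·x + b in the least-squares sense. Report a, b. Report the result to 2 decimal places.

a = 2.24, b = 1.32

From the data, Σx·x = 25, Σx = 3, Σ1 = 4.
For Aᵀy: Σx·y = 60, Σy = 12.
AᵀA·[a, b]ᵀ = Aᵀy becomes [[25, 3]; [3, 4]]·[a, b]ᵀ = [60, 12]ᵀ.
Δ = 25·4 − 3² = 91.
a = (60·4 − 3·12)/91 = 204/91; b = (25·12 − 3·60)/91 = 120/91.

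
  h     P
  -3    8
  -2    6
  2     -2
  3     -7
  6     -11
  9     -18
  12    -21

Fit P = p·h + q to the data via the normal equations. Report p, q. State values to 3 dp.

p = -2.009, q = 1.322

Sums needed: Σh·h = 287, Σh = 27, Σ1 = 7.
Moment sums: Σh·P = -541, ΣP = -45.
Normal equations: [[287, 27]; [27, 7]]·[p, q]ᵀ = [-541, -45]ᵀ.
det = 287·7 − 27² = 1280.
p = ((-541)·7 − 27·(-45))/1280 = -643/320; q = (287·(-45) − 27·(-541))/1280 = 423/320.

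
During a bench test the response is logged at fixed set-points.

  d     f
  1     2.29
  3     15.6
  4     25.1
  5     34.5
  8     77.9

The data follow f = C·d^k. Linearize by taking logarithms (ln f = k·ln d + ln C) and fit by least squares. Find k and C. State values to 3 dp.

k = 1.693, C = 2.336

With ln fᵢ as the transformed response and ln dᵢ as the regressor:
Over the data: Σln d = 6.1738, Σ(ln d)² = 10.0431, Σln f = 14.6951, Σln d·ln f = 22.2418.
Normal system: [[10.0431, 6.1738]; [6.1738, 5]]·[k, ln C]ᵀ = [22.2418, 14.6951]ᵀ.
Δ = 10.0431·5 − (6.1738)² = 12.1000; k = (22.2418·5 − 6.1738·14.6951)/12.1000 = 1.69297, ln C = (10.0431·14.6951 − 6.1738·22.2418)/12.1000 = 0.84861, so C = exp(0.84861) = 2.33640.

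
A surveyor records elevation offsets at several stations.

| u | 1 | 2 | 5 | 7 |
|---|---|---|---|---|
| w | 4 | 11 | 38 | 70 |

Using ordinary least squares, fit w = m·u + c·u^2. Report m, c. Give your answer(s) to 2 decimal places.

m = 2.81, c = 1.01

Entries of AᵀA: Σu·u = 79, Σu·u^2 = 477, Σu^2·u^2 = 3043.
For Aᵀw: Σu·w = 706, Σu^2·w = 4428.
AᵀA·[m, c]ᵀ = Aᵀw becomes [[79, 477]; [477, 3043]]·[m, c]ᵀ = [706, 4428]ᵀ.
det = 79·3043 − 477² = 12868.
m = (706·3043 − 477·4428)/12868 = 18101/6434; c = (79·4428 − 477·706)/12868 = 6525/6434.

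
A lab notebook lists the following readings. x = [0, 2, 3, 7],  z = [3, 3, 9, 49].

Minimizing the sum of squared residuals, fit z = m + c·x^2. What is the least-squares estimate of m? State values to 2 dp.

With design matrix M, MᵀM = [[4, 62]; [62, 2498]] and Mᵀz = [64, 2494]ᵀ.
det = 4·2498 − 62² = 6148.
m = (64·2498 − 62·2494)/6148 = 1311/1537; c = (4·2494 − 62·64)/6148 = 1502/1537.

m = 0.85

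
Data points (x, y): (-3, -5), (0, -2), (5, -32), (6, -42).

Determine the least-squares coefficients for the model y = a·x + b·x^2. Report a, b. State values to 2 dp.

Setting ∂/∂a … = 0 gives: 70·a + 314·b = -397;  314·a + 2002·b = -2357.
(Σx·x = 70, Σx·x^2 = 314, Σx^2·x^2 = 2002, Σx·y = -397, Σx^2·y = -2357.)
Eliminating b: 2002·(row 1) − 314·(row 2) gives 41544·a = 2002·(-397) − 314·(-2357) = -54696, so a = -2279/1731.
Then b = ((-2357) − 314·(-2279/1731))/2002 = -3361/3462.

a = -1.32, b = -0.97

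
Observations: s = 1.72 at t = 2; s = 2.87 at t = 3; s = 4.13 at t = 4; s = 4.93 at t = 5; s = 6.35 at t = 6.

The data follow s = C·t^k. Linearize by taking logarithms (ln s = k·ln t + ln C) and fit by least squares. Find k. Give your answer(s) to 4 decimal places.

With ln sᵢ as the transformed response and ln tᵢ as the regressor:
AᵀA = [[9.4099, 6.5793]; [6.5793, 5]], rhs = [9.3799, 6.4587]ᵀ  (here Σln t = 6.5793, Σ(ln t)² = 9.4099, Σln s = 6.4587, Σln t·ln s = 9.3799).
Slope k = (n·Σln t·ln s − Σln t·Σln s)/(n·Σ(ln t)² − (Σln t)²) = (5·9.3799 − 6.5793·6.4587)/3.7630 = 1.17092; ln C = (Σln s − k·Σln t)/n = -0.24902.

k = 1.1709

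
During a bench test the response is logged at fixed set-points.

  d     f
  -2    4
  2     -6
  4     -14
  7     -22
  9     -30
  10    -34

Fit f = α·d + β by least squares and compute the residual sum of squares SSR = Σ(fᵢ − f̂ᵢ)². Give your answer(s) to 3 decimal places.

SSR = 6.885

The normal system AᵀA·[α, β]ᵀ = Aᵀf is [[254, 30]; [30, 6]]·[α, β]ᵀ = [-840, -102]ᵀ.
Eliminating β: 6·(row 1) − 30·(row 2) gives 624·α = 6·(-840) − 30·(-102) = -1980, so α = -165/52.
Then β = ((-102) − 30·(-165/52))/6 = -59/52.
Residuals: -63/52, 77/52, -9/52, 35/26, -4/13, -59/52; SSR = 179/26.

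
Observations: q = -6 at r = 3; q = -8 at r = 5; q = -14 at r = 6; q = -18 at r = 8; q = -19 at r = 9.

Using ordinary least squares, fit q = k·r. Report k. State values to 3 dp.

XᵀX·[k]ᵀ = Xᵀq reads: 215·k = -457.
Hence k = -457 / 215 ≈ -2.12558.

k = -2.126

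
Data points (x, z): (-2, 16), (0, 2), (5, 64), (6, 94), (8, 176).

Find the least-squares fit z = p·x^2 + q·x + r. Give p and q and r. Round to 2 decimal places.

p = 3.02, q = -2.29, r = 0.34

The normal system MᵀM·[p, q, r]ᵀ = Mᵀz is [[6033, 845, 129]; [845, 129, 17]; [129, 17, 5]]·[p, q, r]ᵀ = [16312, 2260, 352]ᵀ.
Row-reducing yields p = 2350/779, q = -1781/779, r = 267/779.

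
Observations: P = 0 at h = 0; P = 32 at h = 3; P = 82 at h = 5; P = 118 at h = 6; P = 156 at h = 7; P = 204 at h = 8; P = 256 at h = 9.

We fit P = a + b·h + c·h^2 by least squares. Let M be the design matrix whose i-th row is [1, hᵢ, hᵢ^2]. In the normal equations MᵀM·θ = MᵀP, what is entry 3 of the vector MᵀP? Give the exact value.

Entry 3 ↔ basis h^2, so (MᵀP)_{3} = Σᵢ (h^2)·Pᵢ = (0)·(0) + (9)·(32) + (25)·(82) + (36)·(118) + (49)·(156) + (64)·(204) + (81)·(256) = 48022.

48022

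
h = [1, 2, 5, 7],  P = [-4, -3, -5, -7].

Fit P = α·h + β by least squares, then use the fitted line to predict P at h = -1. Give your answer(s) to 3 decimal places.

Entries of AᵀA: Σh·h = 79, Σh = 15, Σ1 = 4.
Moment sums: Σh·P = -84, ΣP = -19.
det = 79·4 − 15² = 91.
α = ((-84)·4 − 15·(-19))/91 = -51/91; β = (79·(-19) − 15·(-84))/91 = -241/91.
At h = -1: P̂ = (-51/91)·(-1) + (-241/91)·(1) = -190/91.

P̂ = -2.088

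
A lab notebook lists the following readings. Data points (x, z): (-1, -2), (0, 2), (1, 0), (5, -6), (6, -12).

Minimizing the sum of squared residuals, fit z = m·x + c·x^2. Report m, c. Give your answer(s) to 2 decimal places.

m = 1.41, c = -0.55

Sums needed: Σx·x = 63, Σx·x^2 = 341, Σx^2·x^2 = 1923.
For Aᵀz: Σx·z = -100, Σx^2·z = -584.
Δ = 63·1923 − 341² = 4868.
m = ((-100)·1923 − 341·(-584))/4868 = 1711/1217; c = (63·(-584) − 341·(-100))/4868 = -673/1217.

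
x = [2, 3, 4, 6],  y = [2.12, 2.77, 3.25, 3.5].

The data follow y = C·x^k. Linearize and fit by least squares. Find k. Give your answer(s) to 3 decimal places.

Taking logs, ln y = k·ln x + ln C, so regress ln y on ln x.
Sums: Σln x = 4.9698, Σ(ln x)² = 6.8196, Σln y = 4.2017, Σln x·ln y = 5.5188.
Normal system: [[6.8196, 4.9698]; [4.9698, 4]]·[k, ln C]ᵀ = [5.5188, 4.2017]ᵀ.
Slope k = (n·Σln x·ln y − Σln x·Σln y)/(n·Σ(ln x)² − (Σln x)²) = (4·5.5188 − 4.9698·4.2017)/2.5794 = 0.46271; ln C = (Σln y − k·Σln x)/n = 0.47553.

k = 0.463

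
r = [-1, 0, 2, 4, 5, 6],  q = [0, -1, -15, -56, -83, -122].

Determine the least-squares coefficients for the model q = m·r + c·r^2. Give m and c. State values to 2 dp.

Sums needed: Σr·r = 82, Σr·r^2 = 412, Σr^2·r^2 = 2194.
Moment sums: Σr·q = -1401, Σr^2·q = -7423.
So XᵀX·[m, c]ᵀ = Xᵀq: [[82, 412]; [412, 2194]]·[m, c]ᵀ = [-1401, -7423]ᵀ.
det = 82·2194 − 412² = 10164.
m = ((-1401)·2194 − 412·(-7423))/10164 = -7759/5082; c = (82·(-7423) − 412·(-1401))/10164 = -15737/5082.

m = -1.53, c = -3.10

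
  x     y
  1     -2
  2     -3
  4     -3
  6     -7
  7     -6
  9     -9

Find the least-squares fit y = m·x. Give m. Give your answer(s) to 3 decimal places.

Forming MᵀM = [[187]] and Mᵀy = [-185]ᵀ gives MᵀM·[m]ᵀ = Mᵀy.
m = (-185)/187 = -0.989305.

m = -0.989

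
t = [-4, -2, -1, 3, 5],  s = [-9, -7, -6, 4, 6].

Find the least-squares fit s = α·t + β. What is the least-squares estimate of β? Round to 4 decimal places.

β = -2.7664

Sums needed: Σt·t = 55, Σt = 1, Σ1 = 5.
Right-hand side: Σt·s = 98, Σs = -12.
Eliminating β: 5·(row 1) − 1·(row 2) gives 274·α = 5·98 − 1·(-12) = 502, so α = 251/137.
Then β = ((-12) − 1·(251/137))/5 = -379/137.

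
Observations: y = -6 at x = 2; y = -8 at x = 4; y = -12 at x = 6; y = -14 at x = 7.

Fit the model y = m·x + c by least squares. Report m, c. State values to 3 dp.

m = -1.627, c = -2.271

AᵀA·[m, c]ᵀ = Aᵀy reads: 105·m + 19·c = -214;  19·m + 4·c = -40.
Determinant 105·4 − 19² = 59.
m = ((-214)·4 − 19·(-40))/59 = -96/59; c = (105·(-40) − 19·(-214))/59 = -134/59.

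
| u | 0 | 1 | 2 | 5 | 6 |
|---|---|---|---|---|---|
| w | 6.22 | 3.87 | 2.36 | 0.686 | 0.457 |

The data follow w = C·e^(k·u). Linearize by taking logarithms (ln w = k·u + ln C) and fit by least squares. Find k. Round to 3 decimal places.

k = -0.432

With ln wᵢ as the transformed response and uᵢ as the regressor:
AᵀA = [[66.0000, 14.0000]; [14.0000, 5]], rhs = [-3.5122, 2.8797]ᵀ  (here Σu = 14.0000, Σ(u)² = 66.0000, Σln w = 2.8797, Σu·ln w = -3.5122).
Slope k = (n·Σu·ln w − Σu·Σln w)/(n·Σ(u)² − (Σu)²) = (5·-3.5122 − 14.0000·2.8797)/134.0000 = -0.43192; ln C = (Σln w − k·Σu)/n = 1.78533.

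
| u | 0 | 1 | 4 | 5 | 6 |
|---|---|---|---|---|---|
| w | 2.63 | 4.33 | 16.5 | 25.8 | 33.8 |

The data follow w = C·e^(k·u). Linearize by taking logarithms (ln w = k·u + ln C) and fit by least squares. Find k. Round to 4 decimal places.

With ln wᵢ as the transformed response and uᵢ as the regressor:
AᵀA = [[78.0000, 16.0000]; [16.0000, 5]], rhs = [50.0536, 12.0067]ᵀ  (here Σu = 16.0000, Σ(u)² = 78.0000, Σln w = 12.0067, Σu·ln w = 50.0536).
Solving (det = 134.0000): k = 0.43403, ln C = 1.01245.

k = 0.4340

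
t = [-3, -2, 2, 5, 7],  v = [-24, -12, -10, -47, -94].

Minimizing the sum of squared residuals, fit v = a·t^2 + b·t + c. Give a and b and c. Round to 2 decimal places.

a = -1.98, b = 0.91, c = -3.03

AᵀA·[a, b, c]ᵀ = Aᵀv reads: 3139·a + 441·b + 91·c = -6085;  441·a + 91·b + 9·c = -817;  91·a + 9·b + 5·c = -187.
(Σt^2·t^2 = 3139, Σt^2·t = 441, Σt^2 = 91, Σt·t = 91, Σt = 9, Σ1 = 5, Σt^2·v = -6085, Σt·v = -817, Σv = -187.)
Row-reducing yields a = -7661/3872, b = 3523/3872, c = -2931/968.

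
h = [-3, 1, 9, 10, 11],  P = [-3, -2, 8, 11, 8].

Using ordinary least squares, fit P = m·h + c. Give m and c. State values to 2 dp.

Setting ∂/∂m … = 0 gives: 312·m + 28·c = 277;  28·m + 5·c = 22.
(Σh·h = 312, Σh = 28, Σ1 = 5, Σh·P = 277, ΣP = 22.)
Eliminating c: 5·(row 1) − 28·(row 2) gives 776·m = 5·277 − 28·22 = 769, so m = 769/776.
Then c = (22 − 28·(769/776))/5 = -223/194.

m = 0.99, c = -1.15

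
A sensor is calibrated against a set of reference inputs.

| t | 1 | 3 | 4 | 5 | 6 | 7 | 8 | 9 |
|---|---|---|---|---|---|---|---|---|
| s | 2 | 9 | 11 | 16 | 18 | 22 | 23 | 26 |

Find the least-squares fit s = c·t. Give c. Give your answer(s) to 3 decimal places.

With design matrix X, XᵀX = [[281]] and Xᵀs = [833]ᵀ.
Hence c = 833 / 281 ≈ 2.96441.

c = 2.964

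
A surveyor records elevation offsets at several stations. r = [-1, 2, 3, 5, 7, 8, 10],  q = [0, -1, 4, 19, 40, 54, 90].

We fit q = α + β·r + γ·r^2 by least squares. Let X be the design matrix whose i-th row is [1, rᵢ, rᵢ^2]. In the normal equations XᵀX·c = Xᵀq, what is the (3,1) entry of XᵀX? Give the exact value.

Row 3 ↔ basis r^2, column 1 ↔ basis 1, so (XᵀX)_{3,1} = Σᵢ r^2 = (1)·(1) + (4)·(1) + (9)·(1) + (25)·(1) + (49)·(1) + (64)·(1) + (100)·(1) = 252.

252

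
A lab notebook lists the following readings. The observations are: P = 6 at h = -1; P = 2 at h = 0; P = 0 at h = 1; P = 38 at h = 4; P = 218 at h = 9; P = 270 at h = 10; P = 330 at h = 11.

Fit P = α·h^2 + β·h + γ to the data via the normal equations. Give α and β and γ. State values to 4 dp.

Forming MᵀM = [[31460, 3124, 320]; [3124, 320, 34]; [320, 34, 7]] and MᵀP = [85202, 8438, 864]ᵀ gives MᵀM·[α, β, γ]ᵀ = MᵀP.
Row-reducing yields α = 183703/62328, β = -154991/62328, γ = 151/196.

α = 2.9474, β = -2.4867, γ = 0.7704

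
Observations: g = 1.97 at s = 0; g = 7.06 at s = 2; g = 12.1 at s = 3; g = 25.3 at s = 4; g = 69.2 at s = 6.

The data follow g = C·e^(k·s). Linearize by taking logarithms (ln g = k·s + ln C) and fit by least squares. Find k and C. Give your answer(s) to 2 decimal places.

k = 0.60, C = 2.07

Let Y = ln g. Fitting Y = k·s + ln C by least squares:
Sums: Σs = 15.0000, Σ(s)² = 65.0000, Σln g = 12.5935, Σs·ln g = 49.7337.
Normal system: [[65.0000, 15.0000]; [15.0000, 5]]·[k, ln C]ᵀ = [49.7337, 12.5935]ᵀ.
Solving (det = 100.0000): k = 0.59766, ln C = 0.72571, so C = exp(0.72571) = 2.06619.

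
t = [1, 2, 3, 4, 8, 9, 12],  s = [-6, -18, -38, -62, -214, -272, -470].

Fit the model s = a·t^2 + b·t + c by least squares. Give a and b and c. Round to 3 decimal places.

a = -3.019, b = -2.826, c = -0.970

Setting ∂/∂a … = 0 gives: 31747·a + 3069·b + 319·c = -104820;  3069·a + 319·b + 39·c = -10204;  319·a + 39·b + 7·c = -1080.
(Σt^2·t^2 = 31747, Σt^2·t = 3069, Σt^2 = 319, Σt·t = 319, Σt = 39, Σ1 = 7, Σt^2·s = -104820, Σt·s = -10204, Σs = -1080.)
Inverting the 3×3 Gram matrix, [a, b, c]ᵀ = [-144306/47803, -135106/47803, -46356/47803]ᵀ.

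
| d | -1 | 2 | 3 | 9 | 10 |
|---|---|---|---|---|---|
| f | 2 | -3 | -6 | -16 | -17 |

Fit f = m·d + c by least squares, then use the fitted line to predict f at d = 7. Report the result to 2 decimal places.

f̂ = -12.20

The normal equations are: 195·m + 23·c = -340;  23·m + 5·c = -40.
Eliminating c: 5·(row 1) − 23·(row 2) gives 446·m = 5·(-340) − 23·(-40) = -780, so m = -390/223.
Then c = ((-40) − 23·(-390/223))/5 = 10/223.
At d = 7: f̂ = (-390/223)·(7) + (10/223)·(1) = -2720/223.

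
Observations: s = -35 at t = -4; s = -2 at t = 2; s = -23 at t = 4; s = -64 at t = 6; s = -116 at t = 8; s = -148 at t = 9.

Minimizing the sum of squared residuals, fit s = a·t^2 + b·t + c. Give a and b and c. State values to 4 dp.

a = -2.0224, b = 1.3371, c = 2.9038

Compute the Gram sums: Σt^2·t^2 = 12481, Σt^2·t = 1465, Σt^2 = 217, Σt·t = 217, Σt = 25, Σ1 = 6.
For Mᵀs: Σt^2·s = -22652, Σt·s = -2600, Σs = -388.
Solving the 3×3 system (Gaussian elimination) gives a = -210531/104102, b = 139195/104102, c = 151148/52051.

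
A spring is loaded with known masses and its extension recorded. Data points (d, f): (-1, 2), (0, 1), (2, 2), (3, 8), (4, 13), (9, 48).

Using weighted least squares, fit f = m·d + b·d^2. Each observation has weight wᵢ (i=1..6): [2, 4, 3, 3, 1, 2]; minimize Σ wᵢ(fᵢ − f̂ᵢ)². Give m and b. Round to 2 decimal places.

Normal-equation sums: Σwᵢ·d·d = 219, Σwᵢ·d·d^2 = 1625, Σwᵢ·d^2·d^2 = 13671.
Right-hand side: Σwᵢ·d·f = 996, Σwᵢ·d^2·f = 8228.
Normal equations: [[219, 1625]; [1625, 13671]]·[m, b]ᵀ = [996, 8228]ᵀ.
det = 219·13671 − 1625² = 353324.
m = (996·13671 − 1625·8228)/353324 = 61454/88331; b = (219·8228 − 1625·996)/353324 = 45858/88331.

m = 0.70, b = 0.52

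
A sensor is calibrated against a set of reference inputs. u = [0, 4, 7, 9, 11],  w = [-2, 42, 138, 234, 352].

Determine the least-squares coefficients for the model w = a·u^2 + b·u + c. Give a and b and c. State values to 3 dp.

Normal-equation sums: Σu^2·u^2 = 23859, Σu^2·u = 2467, Σu^2 = 267, Σu·u = 267, Σu = 31, Σ1 = 5.
Moment sums: Σu^2·w = 68980, Σu·w = 7112, Σw = 764.
XᵀX·[a, b, c]ᵀ = Xᵀw becomes [[23859, 2467, 267]; [2467, 267, 31]; [267, 31, 5]]·[a, b, c]ᵀ = [68980, 7112, 764]ᵀ.
Solving the 3×3 system (Gaussian elimination) gives a = 112707/37172, b = -42541/37172, c = -37459/18586.

a = 3.032, b = -1.144, c = -2.015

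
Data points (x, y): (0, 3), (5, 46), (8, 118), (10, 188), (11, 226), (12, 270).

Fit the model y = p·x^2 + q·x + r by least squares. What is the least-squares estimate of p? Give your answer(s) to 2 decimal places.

p = 1.95

Setting ∂/∂p … = 0 gives: 50098·p + 4696·q + 454·r = 93728;  4696·p + 454·q + 46·r = 8780;  454·p + 46·q + 6·r = 851.
Solving the 3×3 system (Gaussian elimination) gives p = 115647/59246, q = -68195/59246, r = 15933/5386.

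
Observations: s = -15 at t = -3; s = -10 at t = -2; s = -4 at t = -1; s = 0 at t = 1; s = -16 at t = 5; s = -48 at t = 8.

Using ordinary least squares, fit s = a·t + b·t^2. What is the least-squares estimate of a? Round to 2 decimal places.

a = 2.12

Setting ∂/∂a … = 0 gives: 104·a + 602·b = -395;  602·a + 4820·b = -3651.
(Σt·t = 104, Σt·t^2 = 602, Σt^2·t^2 = 4820, Σt·s = -395, Σt^2·s = -3651.)
Δ = 104·4820 − 602² = 138876.
a = ((-395)·4820 − 602·(-3651))/138876 = 147001/69438; b = (104·(-3651) − 602·(-395))/138876 = -70957/69438.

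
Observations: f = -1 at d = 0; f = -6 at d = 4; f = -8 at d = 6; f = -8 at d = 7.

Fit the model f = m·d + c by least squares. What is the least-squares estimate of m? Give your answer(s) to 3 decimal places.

Entries of XᵀX: Σd·d = 101, Σd = 17, Σ1 = 4.
Moment sums: Σd·f = -128, Σf = -23.
Normal equations: [[101, 17]; [17, 4]]·[m, c]ᵀ = [-128, -23]ᵀ.
Eliminating c: 4·(row 1) − 17·(row 2) gives 115·m = 4·(-128) − 17·(-23) = -121, so m = -121/115.
Then c = ((-23) − 17·(-121/115))/4 = -147/115.

m = -1.052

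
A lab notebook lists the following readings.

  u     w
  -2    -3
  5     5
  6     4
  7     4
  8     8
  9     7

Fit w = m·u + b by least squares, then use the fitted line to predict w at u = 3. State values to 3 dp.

ŵ = 1.828

With design matrix A, AᵀA = [[259, 33]; [33, 6]] and Aᵀw = [210, 25]ᵀ.
Eliminating b: 6·(row 1) − 33·(row 2) gives 465·m = 6·210 − 33·25 = 435, so m = 29/31.
Then b = (25 − 33·(29/31))/6 = -91/93.
At u = 3: ŵ = (29/31)·(3) + (-91/93)·(1) = 170/93.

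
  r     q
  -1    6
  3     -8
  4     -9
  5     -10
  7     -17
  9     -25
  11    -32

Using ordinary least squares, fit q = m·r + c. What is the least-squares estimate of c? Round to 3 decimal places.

Setting ∂/∂m … = 0 gives: 302·m + 38·c = -812;  38·m + 7·c = -95.
det = 302·7 − 38² = 670.
m = ((-812)·7 − 38·(-95))/670 = -1037/335; c = (302·(-95) − 38·(-812))/670 = 1083/335.

c = 3.233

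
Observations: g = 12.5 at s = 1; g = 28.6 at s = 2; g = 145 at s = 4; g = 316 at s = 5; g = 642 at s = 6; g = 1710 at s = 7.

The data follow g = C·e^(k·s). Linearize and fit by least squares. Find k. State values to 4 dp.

Taking logs, ln g = k·s + ln C, so regress ln g on s.
Σs = 25.0000, Σ(s)² = 131.0000, Σln g = 30.5204, Σs·ln g = 148.8155.
Equations: 131.0000·k + 25.0000·ln C = 148.8155;  25.0000·k + 6·ln C = 30.5204.
Slope k = (n·Σs·ln g − Σs·Σln g)/(n·Σ(s)² − (Σs)²) = (6·148.8155 − 25.0000·30.5204)/161.0000 = 0.80672; ln C = (Σln g − k·Σs)/n = 1.72542.

k = 0.8067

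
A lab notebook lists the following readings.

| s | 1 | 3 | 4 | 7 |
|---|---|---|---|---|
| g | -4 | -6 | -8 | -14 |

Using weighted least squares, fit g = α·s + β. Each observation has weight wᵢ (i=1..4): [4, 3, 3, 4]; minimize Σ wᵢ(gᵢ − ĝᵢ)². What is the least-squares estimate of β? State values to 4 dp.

Normal-equation sums: Σwᵢ·s·s = 275, Σwᵢ·s = 53, Σwᵢ·1 = 14.
And Σwᵢ·s·g = -558, Σwᵢ·g = -114.
So MᵀWM·[α, β]ᵀ = MᵀWg: [[275, 53]; [53, 14]]·[α, β]ᵀ = [-558, -114]ᵀ.
Determinant 275·14 − 53² = 1041.
α = ((-558)·14 − 53·(-114))/1041 = -590/347; β = (275·(-114) − 53·(-558))/1041 = -592/347.

β = -1.7061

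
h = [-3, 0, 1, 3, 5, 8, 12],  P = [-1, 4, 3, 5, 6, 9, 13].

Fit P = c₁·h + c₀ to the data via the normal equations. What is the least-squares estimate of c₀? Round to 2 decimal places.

c₀ = 2.37

From the data, Σh·h = 252, Σh = 26, Σ1 = 7.
Right-hand side: Σh·P = 279, ΣP = 39.
So XᵀX·[c₁, c₀]ᵀ = XᵀP: [[252, 26]; [26, 7]]·[c₁, c₀]ᵀ = [279, 39]ᵀ.
Δ = 252·7 − 26² = 1088.
c₁ = (279·7 − 26·39)/1088 = 939/1088; c₀ = (252·39 − 26·279)/1088 = 1287/544.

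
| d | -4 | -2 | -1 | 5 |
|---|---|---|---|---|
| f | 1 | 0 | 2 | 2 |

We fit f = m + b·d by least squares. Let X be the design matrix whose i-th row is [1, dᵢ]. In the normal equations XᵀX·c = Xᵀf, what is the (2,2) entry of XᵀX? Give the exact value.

46

Row 2 ↔ basis d, column 2 ↔ basis d, so (XᵀX)_{2,2} = Σᵢ (d)·(d) = (-4)·(-4) + (-2)·(-2) + (-1)·(-1) + (5)·(5) = 46.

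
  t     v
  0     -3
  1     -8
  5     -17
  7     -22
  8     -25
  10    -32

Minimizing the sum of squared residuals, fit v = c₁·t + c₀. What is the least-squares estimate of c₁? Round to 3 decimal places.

Sums needed: Σt·t = 239, Σt = 31, Σ1 = 6.
Moment sums: Σt·v = -767, Σv = -107.
Normal equations: [[239, 31]; [31, 6]]·[c₁, c₀]ᵀ = [-767, -107]ᵀ.
Δ = 239·6 − 31² = 473.
c₁ = ((-767)·6 − 31·(-107))/473 = -1285/473; c₀ = (239·(-107) − 31·(-767))/473 = -1796/473.

c₁ = -2.717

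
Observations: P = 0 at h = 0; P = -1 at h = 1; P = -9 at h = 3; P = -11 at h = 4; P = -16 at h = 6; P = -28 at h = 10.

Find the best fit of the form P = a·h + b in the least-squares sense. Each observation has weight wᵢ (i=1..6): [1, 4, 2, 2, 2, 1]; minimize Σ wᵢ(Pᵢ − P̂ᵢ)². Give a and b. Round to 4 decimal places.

XᵀWX·[a, b]ᵀ = XᵀWP reads: 226·a + 40·b = -618;  40·a + 12·b = -104.
(Σwᵢ·h·h = 226, Σwᵢ·h = 40, Σwᵢ·1 = 12, Σwᵢ·h·P = -618, Σwᵢ·P = -104.)
Eliminating b: 12·(row 1) − 40·(row 2) gives 1112·a = 12·(-618) − 40·(-104) = -3256, so a = -407/139.
Then b = ((-104) − 40·(-407/139))/12 = 152/139.

a = -2.9281, b = 1.0935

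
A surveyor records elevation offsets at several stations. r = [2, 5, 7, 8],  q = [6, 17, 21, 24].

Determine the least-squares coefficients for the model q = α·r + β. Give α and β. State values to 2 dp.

α = 2.95, β = 0.76

From the data, Σr·r = 142, Σr = 22, Σ1 = 4.
Moment sums: Σr·q = 436, Σq = 68.
Normal equations: [[142, 22]; [22, 4]]·[α, β]ᵀ = [436, 68]ᵀ.
Eliminating β: 4·(row 1) − 22·(row 2) gives 84·α = 4·436 − 22·68 = 248, so α = 62/21.
Then β = (68 − 22·(62/21))/4 = 16/21.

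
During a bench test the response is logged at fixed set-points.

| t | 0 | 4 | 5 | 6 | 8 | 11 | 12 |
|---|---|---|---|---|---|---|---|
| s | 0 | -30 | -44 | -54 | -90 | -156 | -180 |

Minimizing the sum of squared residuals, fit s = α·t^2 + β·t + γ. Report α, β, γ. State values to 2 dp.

Compute the Gram sums: Σt^2·t^2 = 41650, Σt^2·t = 3976, Σt^2 = 406, Σt·t = 406, Σt = 46, Σ1 = 7.
Right-hand side: Σt^2·s = -54080, Σt·s = -5260, Σs = -554.
So MᵀM·[α, β, γ]ᵀ = Mᵀs: [[41650, 3976, 406]; [3976, 406, 46]; [406, 46, 7]]·[α, β, γ]ᵀ = [-54080, -5260, -554]ᵀ.
Row-reducing yields α = -92230/97167, β = -50576/13881, γ = -678/4627.

α = -0.95, β = -3.64, γ = -0.15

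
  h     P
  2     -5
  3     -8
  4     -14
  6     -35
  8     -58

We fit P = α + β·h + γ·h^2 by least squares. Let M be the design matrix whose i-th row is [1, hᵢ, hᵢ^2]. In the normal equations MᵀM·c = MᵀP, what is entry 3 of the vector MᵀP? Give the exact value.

-5288

Entry 3 ↔ basis h^2, so (MᵀP)_{3} = Σᵢ (h^2)·Pᵢ = (4)·(-5) + (9)·(-8) + (16)·(-14) + (36)·(-35) + (64)·(-58) = -5288.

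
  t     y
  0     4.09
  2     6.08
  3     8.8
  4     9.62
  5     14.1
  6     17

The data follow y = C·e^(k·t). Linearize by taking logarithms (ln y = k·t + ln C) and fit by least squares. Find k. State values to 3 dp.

k = 0.242

With ln yᵢ as the transformed response and tᵢ as the regressor:
AᵀA = [[90.0000, 20.0000]; [20.0000, 6]], rhs = [49.4198, 13.1315]ᵀ  (here Σt = 20.0000, Σ(t)² = 90.0000, Σln y = 13.1315, Σt·ln y = 49.4198).
Δ = 90.0000·6 − (20.0000)² = 140.0000; k = (49.4198·6 − 20.0000·13.1315)/140.0000 = 0.24206, ln C = (90.0000·13.1315 − 20.0000·49.4198)/140.0000 = 1.38173.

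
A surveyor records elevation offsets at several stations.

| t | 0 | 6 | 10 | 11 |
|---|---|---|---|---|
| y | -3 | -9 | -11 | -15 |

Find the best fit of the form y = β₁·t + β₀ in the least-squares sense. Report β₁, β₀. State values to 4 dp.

β₁ = -0.9699, β₀ = -2.9532

Compute the Gram sums: Σt·t = 257, Σt = 27, Σ1 = 4.
For Aᵀy: Σt·y = -329, Σy = -38.
Normal equations: [[257, 27]; [27, 4]]·[β₁, β₀]ᵀ = [-329, -38]ᵀ.
Eliminating β₀: 4·(row 1) − 27·(row 2) gives 299·β₁ = 4·(-329) − 27·(-38) = -290, so β₁ = -290/299.
Then β₀ = ((-38) − 27·(-290/299))/4 = -883/299.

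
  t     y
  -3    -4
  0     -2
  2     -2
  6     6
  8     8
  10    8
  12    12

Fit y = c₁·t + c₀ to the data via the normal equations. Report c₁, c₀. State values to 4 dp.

With design matrix X, XᵀX = [[357, 35]; [35, 7]] and Xᵀy = [332, 26]ᵀ.
Δ = 357·7 − 35² = 1274.
c₁ = (332·7 − 35·26)/1274 = 101/91; c₀ = (357·26 − 35·332)/1274 = -167/91.

c₁ = 1.1099, c₀ = -1.8352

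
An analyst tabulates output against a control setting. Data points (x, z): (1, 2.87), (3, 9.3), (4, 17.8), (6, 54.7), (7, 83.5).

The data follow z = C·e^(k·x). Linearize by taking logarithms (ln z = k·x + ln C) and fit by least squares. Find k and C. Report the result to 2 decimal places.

k = 0.57, C = 1.70

Linearized form: ln z = k·x + ln C. From the 5 transformed points,
Σx = 21.0000, Σ(x)² = 111.0000, Σln z = 14.5902, Σx·ln z = 74.2463.
Equations: 111.0000·k + 21.0000·ln C = 74.2463;  21.0000·k + 5·ln C = 14.5902.
Δ = 111.0000·5 − (21.0000)² = 114.0000; k = (74.2463·5 − 21.0000·14.5902)/114.0000 = 0.56874, ln C = (111.0000·14.5902 − 21.0000·74.2463)/114.0000 = 0.52934, so C = exp(0.52934) = 1.69781.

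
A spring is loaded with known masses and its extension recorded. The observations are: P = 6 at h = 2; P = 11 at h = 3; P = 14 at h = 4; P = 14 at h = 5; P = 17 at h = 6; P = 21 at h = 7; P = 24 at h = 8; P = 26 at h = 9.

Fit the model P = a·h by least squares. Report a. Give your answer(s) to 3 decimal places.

a = 2.979

XᵀX·[a]ᵀ = XᵀP reads: 284·a = 846.
(Σh·h = 284, Σh·P = 846.)
Hence a = 846 / 284 ≈ 2.97887.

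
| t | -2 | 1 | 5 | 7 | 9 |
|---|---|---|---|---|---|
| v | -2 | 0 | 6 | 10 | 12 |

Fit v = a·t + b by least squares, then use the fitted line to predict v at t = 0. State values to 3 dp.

v̂ = -0.200

Compute the Gram sums: Σt·t = 160, Σt = 20, Σ1 = 5.
For Mᵀv: Σt·v = 212, Σv = 26.
MᵀM·[a, b]ᵀ = Mᵀv becomes [[160, 20]; [20, 5]]·[a, b]ᵀ = [212, 26]ᵀ.
Δ = 160·5 − 20² = 400.
a = (212·5 − 20·26)/400 = 27/20; b = (160·26 − 20·212)/400 = -1/5.
At t = 0: v̂ = (27/20)·(0) + (-1/5)·(1) = -1/5.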